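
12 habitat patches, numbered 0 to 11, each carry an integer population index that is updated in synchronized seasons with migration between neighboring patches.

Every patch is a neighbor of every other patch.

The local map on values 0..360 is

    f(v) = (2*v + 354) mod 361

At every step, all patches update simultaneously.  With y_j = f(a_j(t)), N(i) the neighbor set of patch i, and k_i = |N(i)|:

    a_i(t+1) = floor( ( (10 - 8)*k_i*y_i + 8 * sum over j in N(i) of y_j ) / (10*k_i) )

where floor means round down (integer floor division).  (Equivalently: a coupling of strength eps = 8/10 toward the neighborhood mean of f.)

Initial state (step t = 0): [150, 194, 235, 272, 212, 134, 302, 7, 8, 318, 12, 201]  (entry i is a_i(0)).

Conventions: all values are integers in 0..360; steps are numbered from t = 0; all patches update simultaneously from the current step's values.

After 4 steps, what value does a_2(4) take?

Simulating step by step:
t=0: [150, 194, 235, 272, 212, 134, 302, 7, 8, 318, 12, 201]
t=1: [144, 110, 120, 129, 114, 140, 137, 108, 108, 141, 109, 111]
t=2: [243, 234, 237, 239, 235, 242, 241, 234, 234, 242, 234, 235]
t=3: [108, 106, 106, 107, 106, 108, 107, 106, 106, 108, 106, 106]
t=4: [206, 206, 206, 206, 206, 206, 206, 206, 206, 206, 206, 206]

Answer: a_2(4) = 206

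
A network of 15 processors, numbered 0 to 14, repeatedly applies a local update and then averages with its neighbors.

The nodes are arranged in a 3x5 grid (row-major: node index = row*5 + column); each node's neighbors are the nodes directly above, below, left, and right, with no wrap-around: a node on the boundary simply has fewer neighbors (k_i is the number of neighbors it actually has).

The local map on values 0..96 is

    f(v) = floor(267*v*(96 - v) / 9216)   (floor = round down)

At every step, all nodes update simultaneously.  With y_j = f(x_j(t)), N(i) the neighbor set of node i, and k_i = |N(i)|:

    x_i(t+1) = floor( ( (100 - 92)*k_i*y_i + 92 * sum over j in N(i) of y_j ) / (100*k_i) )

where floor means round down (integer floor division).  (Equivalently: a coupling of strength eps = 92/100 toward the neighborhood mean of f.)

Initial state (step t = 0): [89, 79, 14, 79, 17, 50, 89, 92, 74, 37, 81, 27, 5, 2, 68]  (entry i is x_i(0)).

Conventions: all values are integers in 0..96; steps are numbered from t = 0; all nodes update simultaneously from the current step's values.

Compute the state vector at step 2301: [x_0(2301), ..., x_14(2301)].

Answer: [61, 61, 61, 61, 61, 61, 61, 61, 61, 61, 61, 61, 61, 61, 61]
Key observation: The state at step 6, [61, 61, 61, 61, 61, 61, 61, 61, 61, 61, 61, 61, 61, 61, 61], reappears at step 7: the system is in a cycle of period 1 from step 6 on.  Therefore the state at step 2301 equals the state at step 6 + ((2301 - 6) mod 1) = 6, which is [61, 61, 61, 61, 61, 61, 61, 61, 61, 61, 61, 61, 61, 61, 61].

Derivation:
t=0: [89, 79, 14, 79, 17, 50, 89, 92, 74, 37, 81, 27, 5, 2, 68]
t=1: [49, 24, 29, 39, 49, 27, 39, 26, 30, 47, 57, 24, 21, 35, 35]
t=2: [52, 61, 55, 60, 65, 63, 52, 55, 60, 61, 52, 57, 53, 54, 63]
t=3: [60, 65, 62, 61, 61, 65, 62, 64, 63, 60, 62, 65, 64, 62, 62]
t=4: [58, 61, 59, 60, 61, 61, 58, 60, 60, 60, 58, 60, 59, 60, 61]
t=5: [61, 62, 61, 62, 61, 62, 61, 62, 62, 61, 61, 62, 62, 62, 61]
t=6: [61, 61, 61, 61, 61, 61, 61, 61, 61, 61, 61, 61, 61, 61, 61]
t=7: [61, 61, 61, 61, 61, 61, 61, 61, 61, 61, 61, 61, 61, 61, 61]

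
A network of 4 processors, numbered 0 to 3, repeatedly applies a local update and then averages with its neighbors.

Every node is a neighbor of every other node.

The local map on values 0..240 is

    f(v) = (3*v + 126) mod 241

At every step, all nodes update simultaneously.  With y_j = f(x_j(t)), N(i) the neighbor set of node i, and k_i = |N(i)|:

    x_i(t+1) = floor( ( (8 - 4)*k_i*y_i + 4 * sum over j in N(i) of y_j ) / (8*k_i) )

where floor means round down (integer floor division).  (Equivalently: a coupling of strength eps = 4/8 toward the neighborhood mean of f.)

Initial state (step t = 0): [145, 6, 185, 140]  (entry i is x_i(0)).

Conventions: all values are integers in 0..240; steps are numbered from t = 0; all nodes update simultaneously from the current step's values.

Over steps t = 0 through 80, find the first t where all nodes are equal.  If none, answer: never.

Answer: never
Key observation: The state at step 13 reappears at step 17 — the system is in a cycle of period 4 from step 13 on.  No step 0..17 is synchronized, and the cycle repeats forever, so no step up to 80 (or ever) has all nodes equal.

Derivation:
t=0: [145, 6, 185, 140]  (not all equal)
t=1: [107, 129, 147, 102]  (not all equal)
t=2: [154, 95, 113, 149]  (not all equal)
t=3: [133, 155, 173, 128]  (not all equal)
t=4: [71, 93, 111, 66]  (not all equal)
t=5: [126, 148, 166, 121]  (not all equal)
t=6: [50, 72, 90, 45]  (not all equal)
t=7: [63, 85, 103, 58]  (not all equal)
t=8: [102, 124, 142, 97]  (not all equal)
t=9: [139, 80, 98, 134]  (not all equal)
t=10: [88, 110, 128, 83]  (not all equal)
t=11: [137, 159, 97, 132]  (not all equal)
t=12: [83, 105, 124, 78]  (not all equal)
t=13: [122, 144, 83, 117]  (not all equal)
t=14: [79, 101, 120, 154]  (not all equal)
t=15: [110, 132, 71, 105]  (not all equal)
t=16: [163, 105, 124, 158]  (not all equal)
t=17: [122, 144, 83, 117]  (not all equal)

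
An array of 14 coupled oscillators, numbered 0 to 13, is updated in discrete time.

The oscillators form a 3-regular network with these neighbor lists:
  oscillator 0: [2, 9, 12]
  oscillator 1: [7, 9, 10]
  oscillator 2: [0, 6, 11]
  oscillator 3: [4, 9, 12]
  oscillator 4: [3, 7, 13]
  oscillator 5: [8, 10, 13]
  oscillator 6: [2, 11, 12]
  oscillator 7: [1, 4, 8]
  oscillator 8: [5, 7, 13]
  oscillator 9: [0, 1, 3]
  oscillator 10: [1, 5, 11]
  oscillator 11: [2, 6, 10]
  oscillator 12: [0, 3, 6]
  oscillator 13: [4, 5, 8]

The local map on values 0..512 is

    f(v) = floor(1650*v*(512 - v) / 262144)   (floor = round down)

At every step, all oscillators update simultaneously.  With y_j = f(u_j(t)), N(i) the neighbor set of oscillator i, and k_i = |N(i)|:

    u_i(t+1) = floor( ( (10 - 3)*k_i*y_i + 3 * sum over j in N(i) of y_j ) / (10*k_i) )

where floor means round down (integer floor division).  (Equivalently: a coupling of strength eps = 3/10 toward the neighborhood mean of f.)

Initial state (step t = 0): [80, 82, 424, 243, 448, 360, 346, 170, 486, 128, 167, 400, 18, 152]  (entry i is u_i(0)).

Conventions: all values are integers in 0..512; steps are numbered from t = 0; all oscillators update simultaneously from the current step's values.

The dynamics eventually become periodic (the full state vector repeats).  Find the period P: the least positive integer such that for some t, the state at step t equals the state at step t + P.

Simulating step by step:
t=0: [80, 82, 424, 243, 448, 360, 346, 170, 486, 128, 167, 400, 18, 152]
t=1: [211, 258, 249, 342, 238, 319, 309, 303, 160, 301, 338, 292, 137, 301]
t=2: [392, 405, 408, 368, 403, 383, 389, 396, 366, 396, 379, 400, 341, 394]
t=3: [299, 279, 274, 326, 284, 311, 302, 290, 324, 292, 308, 285, 349, 296]
t=4: [397, 406, 407, 383, 403, 393, 396, 403, 388, 401, 397, 405, 368, 399]
t=5: [289, 273, 272, 305, 280, 293, 289, 278, 296, 282, 284, 274, 321, 285]
t=6: [403, 409, 409, 398, 406, 403, 404, 408, 403, 406, 407, 409, 390, 406]
t=7: [276, 266, 267, 283, 271, 274, 274, 268, 274, 271, 268, 266, 292, 271]
t=8: [408, 411, 410, 407, 410, 410, 409, 410, 410, 410, 410, 410, 405, 410]
t=9: [266, 261, 263, 267, 263, 263, 265, 262, 263, 263, 262, 263, 270, 263]
t=10: [411, 412, 411, 411, 411, 412, 411, 412, 412, 411, 412, 411, 411, 412]
t=11: [261, 259, 261, 261, 260, 259, 261, 259, 259, 260, 259, 260, 261, 259]
t=12: [412, 412, 412, 412, 412, 412, 412, 412, 412, 412, 412, 412, 412, 412]
t=13: [259, 259, 259, 259, 259, 259, 259, 259, 259, 259, 259, 259, 259, 259]
t=14: [412, 412, 412, 412, 412, 412, 412, 412, 412, 412, 412, 412, 412, 412]

Answer: 2
Key observation: The state at step 12, [412, 412, 412, 412, 412, 412, 412, 412, 412, 412, 412, 412, 412, 412], reappears at step 14 — and no state repeats earlier — so the cycle the system enters has period 2.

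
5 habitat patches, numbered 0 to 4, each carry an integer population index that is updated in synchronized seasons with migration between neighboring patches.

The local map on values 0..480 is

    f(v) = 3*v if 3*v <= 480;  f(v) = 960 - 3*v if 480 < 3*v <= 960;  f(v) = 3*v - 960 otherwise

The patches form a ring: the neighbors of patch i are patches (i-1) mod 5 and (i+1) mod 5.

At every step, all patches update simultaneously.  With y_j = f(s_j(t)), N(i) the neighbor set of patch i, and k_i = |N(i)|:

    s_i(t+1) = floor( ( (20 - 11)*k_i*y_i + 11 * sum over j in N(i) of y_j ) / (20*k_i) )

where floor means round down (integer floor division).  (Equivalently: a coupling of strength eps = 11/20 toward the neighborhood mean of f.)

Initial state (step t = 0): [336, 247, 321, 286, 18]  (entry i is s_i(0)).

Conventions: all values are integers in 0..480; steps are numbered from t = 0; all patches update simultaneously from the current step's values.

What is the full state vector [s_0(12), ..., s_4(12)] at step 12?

Simulating step by step:
t=0: [336, 247, 321, 286, 18]
t=1: [96, 112, 89, 61, 65]
t=2: [275, 303, 262, 209, 217]
t=3: [159, 107, 183, 282, 267]
t=4: [346, 388, 304, 208, 234]
t=5: [162, 126, 170, 235, 229]
t=6: [392, 424, 376, 313, 323]
t=7: [185, 246, 167, 58, 69]
t=8: [300, 337, 315, 261, 252]
t=9: [97, 43, 69, 139, 156]
t=10: [295, 195, 243, 373, 405]
t=11: [207, 252, 250, 205, 179]
t=12: [324, 242, 245, 329, 378]

Answer: [324, 242, 245, 329, 378]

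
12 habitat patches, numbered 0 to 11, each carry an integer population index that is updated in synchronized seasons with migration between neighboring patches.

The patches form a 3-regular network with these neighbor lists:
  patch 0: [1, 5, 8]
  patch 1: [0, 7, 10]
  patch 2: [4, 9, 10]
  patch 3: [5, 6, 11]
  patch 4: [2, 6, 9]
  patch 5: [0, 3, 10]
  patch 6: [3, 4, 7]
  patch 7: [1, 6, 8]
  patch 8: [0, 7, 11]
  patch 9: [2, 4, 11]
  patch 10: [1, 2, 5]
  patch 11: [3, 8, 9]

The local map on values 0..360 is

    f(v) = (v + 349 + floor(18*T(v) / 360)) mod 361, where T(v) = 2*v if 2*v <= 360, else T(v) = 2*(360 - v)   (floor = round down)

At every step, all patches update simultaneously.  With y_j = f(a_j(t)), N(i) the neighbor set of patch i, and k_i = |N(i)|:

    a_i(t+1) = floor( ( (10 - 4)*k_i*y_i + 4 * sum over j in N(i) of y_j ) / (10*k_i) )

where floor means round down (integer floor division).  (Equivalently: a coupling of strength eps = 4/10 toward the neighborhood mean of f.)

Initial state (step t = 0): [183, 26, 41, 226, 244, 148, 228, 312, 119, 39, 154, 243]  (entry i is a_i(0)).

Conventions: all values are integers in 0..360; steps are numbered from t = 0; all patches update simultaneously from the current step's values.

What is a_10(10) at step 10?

Answer: a_10(10) = 170

Derivation:
t=0: [183, 26, 41, 226, 244, 148, 228, 312, 119, 39, 154, 243]
t=1: [150, 96, 77, 219, 184, 166, 240, 230, 168, 87, 120, 195]
t=2: [149, 123, 95, 213, 166, 167, 229, 205, 180, 111, 116, 182]
t=3: [154, 137, 107, 207, 159, 166, 217, 196, 184, 125, 120, 180]
t=4: [160, 146, 117, 202, 157, 166, 207, 192, 185, 135, 127, 181]
t=5: [166, 153, 126, 198, 157, 168, 200, 190, 186, 143, 134, 182]
t=6: [171, 160, 134, 196, 159, 170, 196, 190, 188, 150, 141, 183]
t=7: [176, 166, 142, 195, 162, 174, 194, 191, 190, 156, 149, 185]
t=8: [181, 172, 149, 195, 166, 178, 193, 192, 192, 162, 156, 187]
t=9: [185, 178, 156, 195, 170, 182, 193, 193, 194, 168, 163, 190]
t=10: [189, 183, 163, 196, 175, 186, 194, 195, 196, 173, 170, 192]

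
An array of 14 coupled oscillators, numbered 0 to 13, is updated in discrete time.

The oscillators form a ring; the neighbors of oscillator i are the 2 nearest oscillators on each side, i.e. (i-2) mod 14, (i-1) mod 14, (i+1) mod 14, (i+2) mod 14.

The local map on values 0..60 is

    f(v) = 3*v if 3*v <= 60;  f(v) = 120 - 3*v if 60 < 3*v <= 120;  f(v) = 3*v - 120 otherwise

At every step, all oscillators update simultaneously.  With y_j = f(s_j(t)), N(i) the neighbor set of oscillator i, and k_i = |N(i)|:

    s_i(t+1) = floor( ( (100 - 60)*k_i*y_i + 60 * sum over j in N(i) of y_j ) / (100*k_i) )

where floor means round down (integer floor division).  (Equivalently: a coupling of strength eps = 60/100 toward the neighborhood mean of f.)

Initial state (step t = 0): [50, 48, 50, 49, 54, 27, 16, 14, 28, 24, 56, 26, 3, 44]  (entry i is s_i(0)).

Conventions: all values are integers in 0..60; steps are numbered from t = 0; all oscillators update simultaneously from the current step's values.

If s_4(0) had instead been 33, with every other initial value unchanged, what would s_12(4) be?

Answer: s_12(4) = 47
Key observation: This trace re-runs the system from the modified initial state.

Derivation:
t=0: [50, 48, 50, 49, 33, 27, 16, 14, 28, 24, 56, 26, 3, 44]
t=1: [23, 24, 27, 27, 30, 36, 39, 42, 42, 44, 39, 34, 23, 20]
t=2: [50, 47, 40, 34, 25, 16, 9, 7, 6, 9, 14, 26, 40, 49]
t=3: [19, 19, 17, 24, 31, 35, 30, 26, 24, 29, 29, 31, 21, 24]
t=4: [54, 53, 48, 41, 32, 28, 31, 35, 39, 35, 37, 36, 47, 48]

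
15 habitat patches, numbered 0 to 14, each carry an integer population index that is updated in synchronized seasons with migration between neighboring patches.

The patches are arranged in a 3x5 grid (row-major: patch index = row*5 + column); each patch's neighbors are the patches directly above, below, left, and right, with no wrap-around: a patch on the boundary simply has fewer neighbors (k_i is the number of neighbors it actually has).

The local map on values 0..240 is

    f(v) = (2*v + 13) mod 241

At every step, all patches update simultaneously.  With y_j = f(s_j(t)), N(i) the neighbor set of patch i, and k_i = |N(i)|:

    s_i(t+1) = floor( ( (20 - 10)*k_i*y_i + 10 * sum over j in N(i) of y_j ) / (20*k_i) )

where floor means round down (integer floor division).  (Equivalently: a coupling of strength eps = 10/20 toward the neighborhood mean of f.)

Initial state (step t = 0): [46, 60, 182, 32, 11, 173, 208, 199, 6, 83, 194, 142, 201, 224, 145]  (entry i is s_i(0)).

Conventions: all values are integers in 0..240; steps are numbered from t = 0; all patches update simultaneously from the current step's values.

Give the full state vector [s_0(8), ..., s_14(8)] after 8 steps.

Answer: [196, 110, 135, 169, 198, 201, 96, 132, 166, 211, 168, 87, 121, 168, 215]

Derivation:
t=0: [46, 60, 182, 32, 11, 173, 208, 199, 6, 83, 194, 142, 201, 224, 145]
t=1: [115, 138, 131, 71, 81, 134, 153, 150, 93, 109, 123, 115, 161, 153, 130]
t=2: [23, 43, 62, 145, 184, 36, 59, 86, 166, 183, 19, 32, 72, 93, 93]
t=3: [75, 104, 126, 94, 120, 82, 121, 158, 125, 142, 66, 95, 155, 176, 183]
t=4: [181, 144, 97, 110, 70, 142, 93, 61, 69, 56, 167, 141, 110, 102, 114]
t=5: [96, 120, 174, 201, 166, 101, 137, 166, 164, 113, 80, 116, 184, 172, 85]
t=6: [159, 67, 108, 141, 155, 178, 64, 102, 129, 184, 141, 61, 107, 128, 180]
t=7: [113, 150, 184, 83, 89, 111, 148, 186, 69, 110, 92, 137, 176, 78, 108]
t=8: [196, 110, 135, 169, 198, 201, 96, 132, 166, 211, 168, 87, 121, 168, 215]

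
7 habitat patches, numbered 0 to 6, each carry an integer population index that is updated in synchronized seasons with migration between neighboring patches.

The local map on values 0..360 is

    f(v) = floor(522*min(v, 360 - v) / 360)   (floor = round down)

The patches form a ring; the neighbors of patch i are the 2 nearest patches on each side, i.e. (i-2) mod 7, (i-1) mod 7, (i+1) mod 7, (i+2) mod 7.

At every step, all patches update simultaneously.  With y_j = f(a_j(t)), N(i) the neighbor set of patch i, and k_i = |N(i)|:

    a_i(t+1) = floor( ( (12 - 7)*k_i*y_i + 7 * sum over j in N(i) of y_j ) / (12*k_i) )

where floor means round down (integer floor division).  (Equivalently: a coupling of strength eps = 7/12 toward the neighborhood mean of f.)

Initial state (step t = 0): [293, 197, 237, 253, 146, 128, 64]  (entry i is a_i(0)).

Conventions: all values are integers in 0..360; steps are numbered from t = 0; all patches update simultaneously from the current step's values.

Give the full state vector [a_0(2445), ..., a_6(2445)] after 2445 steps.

Simulating step by step:
t=0: [293, 197, 237, 253, 146, 128, 64]
t=1: [141, 174, 176, 182, 176, 158, 144]
t=2: [222, 239, 247, 252, 244, 230, 223]
t=3: [188, 177, 169, 166, 172, 183, 189]
t=4: [250, 249, 247, 246, 247, 250, 250]
t=5: [159, 160, 162, 162, 162, 160, 159]
t=6: [231, 232, 233, 233, 233, 232, 231]
t=7: [185, 185, 184, 184, 184, 185, 185]
t=8: [253, 253, 254, 254, 254, 253, 253]
t=9: [154, 154, 153, 153, 153, 154, 154]
t=10: [222, 222, 221, 221, 221, 222, 222]
t=11: [200, 200, 200, 200, 200, 200, 200]
t=12: [232, 232, 232, 232, 232, 232, 232]
t=13: [185, 185, 185, 185, 185, 185, 185]
t=14: [253, 253, 253, 253, 253, 253, 253]
t=15: [155, 155, 155, 155, 155, 155, 155]
t=16: [224, 224, 224, 224, 224, 224, 224]
t=17: [197, 197, 197, 197, 197, 197, 197]
t=18: [236, 236, 236, 236, 236, 236, 236]
t=19: [179, 179, 179, 179, 179, 179, 179]
t=20: [259, 259, 259, 259, 259, 259, 259]
t=21: [146, 146, 146, 146, 146, 146, 146]
t=22: [211, 211, 211, 211, 211, 211, 211]
t=23: [216, 216, 216, 216, 216, 216, 216]
t=24: [208, 208, 208, 208, 208, 208, 208]
t=25: [220, 220, 220, 220, 220, 220, 220]
t=26: [203, 203, 203, 203, 203, 203, 203]
t=27: [227, 227, 227, 227, 227, 227, 227]
t=28: [192, 192, 192, 192, 192, 192, 192]
t=29: [243, 243, 243, 243, 243, 243, 243]
t=30: [169, 169, 169, 169, 169, 169, 169]
t=31: [245, 245, 245, 245, 245, 245, 245]
t=32: [166, 166, 166, 166, 166, 166, 166]
t=33: [240, 240, 240, 240, 240, 240, 240]
t=34: [174, 174, 174, 174, 174, 174, 174]
t=35: [252, 252, 252, 252, 252, 252, 252]
t=36: [156, 156, 156, 156, 156, 156, 156]
t=37: [226, 226, 226, 226, 226, 226, 226]
t=38: [194, 194, 194, 194, 194, 194, 194]
t=39: [240, 240, 240, 240, 240, 240, 240]

Answer: [240, 240, 240, 240, 240, 240, 240]
Key observation: The state at step 33, [240, 240, 240, 240, 240, 240, 240], reappears at step 39: the system is in a cycle of period 6 from step 33 on.  Therefore the state at step 2445 equals the state at step 33 + ((2445 - 33) mod 6) = 33, which is [240, 240, 240, 240, 240, 240, 240].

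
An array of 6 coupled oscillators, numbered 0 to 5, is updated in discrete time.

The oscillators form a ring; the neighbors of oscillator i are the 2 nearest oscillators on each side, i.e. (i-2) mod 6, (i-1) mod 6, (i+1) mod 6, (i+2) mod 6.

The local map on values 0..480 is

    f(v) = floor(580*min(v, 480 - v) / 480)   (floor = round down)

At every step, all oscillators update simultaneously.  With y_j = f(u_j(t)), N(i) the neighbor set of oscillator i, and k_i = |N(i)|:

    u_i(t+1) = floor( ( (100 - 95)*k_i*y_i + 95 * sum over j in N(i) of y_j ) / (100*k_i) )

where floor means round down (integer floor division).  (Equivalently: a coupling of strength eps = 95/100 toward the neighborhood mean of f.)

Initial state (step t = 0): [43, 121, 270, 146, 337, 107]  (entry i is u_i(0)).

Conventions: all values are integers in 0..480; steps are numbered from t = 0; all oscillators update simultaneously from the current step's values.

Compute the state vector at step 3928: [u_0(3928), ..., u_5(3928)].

Answer: [288, 288, 288, 288, 288, 288]
Key observation: The state at step 10, [280, 280, 280, 280, 280, 280], reappears at step 14: the system is in a cycle of period 4 from step 10 on.  Therefore the state at step 3928 equals the state at step 10 + ((3928 - 10) mod 4) = 12, which is [288, 288, 288, 288, 288, 288].

Derivation:
t=0: [43, 121, 270, 146, 337, 107]
t=1: [168, 151, 142, 175, 153, 135]
t=2: [176, 186, 193, 176, 186, 193]
t=3: [227, 222, 218, 227, 222, 218]
t=4: [265, 268, 270, 265, 268, 270]
t=5: [254, 256, 257, 254, 256, 257]
t=6: [269, 270, 271, 269, 270, 271]
t=7: [252, 253, 253, 252, 253, 253]
t=8: [274, 274, 274, 274, 274, 274]
t=9: [248, 248, 248, 248, 248, 248]
t=10: [280, 280, 280, 280, 280, 280]
t=11: [241, 241, 241, 241, 241, 241]
t=12: [288, 288, 288, 288, 288, 288]
t=13: [232, 232, 232, 232, 232, 232]
t=14: [280, 280, 280, 280, 280, 280]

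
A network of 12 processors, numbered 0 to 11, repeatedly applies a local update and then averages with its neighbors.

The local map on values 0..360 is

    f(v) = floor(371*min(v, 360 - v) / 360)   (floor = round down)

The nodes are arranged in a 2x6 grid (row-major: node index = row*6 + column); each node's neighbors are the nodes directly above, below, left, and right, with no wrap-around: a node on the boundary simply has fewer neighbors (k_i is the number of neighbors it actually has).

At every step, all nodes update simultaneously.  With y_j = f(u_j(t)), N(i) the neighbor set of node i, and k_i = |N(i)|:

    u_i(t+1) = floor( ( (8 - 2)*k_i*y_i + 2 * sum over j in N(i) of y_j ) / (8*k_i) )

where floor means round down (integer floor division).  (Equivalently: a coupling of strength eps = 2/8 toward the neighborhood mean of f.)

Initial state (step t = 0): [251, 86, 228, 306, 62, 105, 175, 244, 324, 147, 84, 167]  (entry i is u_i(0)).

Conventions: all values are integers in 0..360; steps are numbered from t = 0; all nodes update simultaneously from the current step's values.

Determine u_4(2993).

Answer: u_4(2993) = 183
Key observation: The state at step 29, [182, 182, 182, 183, 183, 183, 182, 182, 182, 183, 183, 183], reappears at step 31: the system is in a cycle of period 2 from step 29 on.  Therefore the state at step 2993 equals the state at step 29 + ((2993 - 29) mod 2) = 29, which is [182, 182, 182, 183, 183, 183, 182, 182, 182, 183, 183, 183].

Derivation:
t=0: [251, 86, 228, 306, 62, 105, 175, 244, 324, 147, 84, 167]
t=1: [117, 96, 117, 70, 68, 110, 163, 114, 61, 128, 96, 153]
t=2: [123, 103, 109, 80, 76, 113, 154, 115, 77, 117, 103, 144]
t=3: [127, 109, 106, 87, 83, 115, 149, 117, 88, 112, 108, 138]
t=4: [130, 113, 106, 92, 90, 116, 146, 119, 96, 110, 111, 135]
t=5: [133, 117, 107, 96, 96, 118, 144, 121, 102, 110, 114, 133]
t=6: [136, 120, 109, 100, 101, 120, 143, 124, 107, 111, 116, 132]
t=7: [138, 123, 112, 104, 106, 122, 143, 126, 111, 113, 118, 132]
t=8: [140, 126, 115, 108, 111, 124, 144, 129, 115, 115, 120, 132]
t=9: [142, 129, 118, 112, 115, 126, 145, 131, 119, 117, 122, 133]
t=10: [144, 132, 121, 116, 119, 128, 146, 134, 122, 120, 125, 134]
t=11: [146, 136, 124, 120, 123, 130, 148, 137, 125, 123, 127, 135]
t=12: [149, 139, 127, 123, 126, 132, 150, 140, 128, 126, 130, 137]
t=13: [151, 142, 130, 126, 129, 135, 152, 143, 131, 129, 133, 139]
t=14: [154, 145, 133, 129, 132, 138, 154, 146, 135, 132, 136, 141]
t=15: [156, 148, 137, 133, 136, 141, 157, 149, 139, 136, 139, 144]
t=16: [159, 151, 141, 137, 140, 144, 159, 152, 143, 140, 142, 147]
t=17: [162, 154, 145, 141, 144, 147, 162, 155, 147, 144, 146, 150]
t=18: [165, 158, 149, 145, 148, 151, 165, 158, 151, 148, 150, 153]
t=19: [169, 161, 153, 149, 152, 154, 169, 162, 155, 152, 153, 156]
t=20: [172, 165, 157, 153, 156, 158, 173, 166, 159, 156, 157, 159]
t=21: [176, 169, 161, 157, 160, 161, 177, 170, 163, 160, 161, 162]
t=22: [180, 173, 165, 161, 163, 165, 181, 174, 167, 164, 164, 165]
t=23: [184, 178, 170, 165, 167, 169, 183, 178, 172, 168, 168, 169]
t=24: [181, 182, 175, 170, 172, 173, 182, 182, 177, 173, 173, 173]
t=25: [183, 182, 180, 175, 177, 177, 183, 182, 181, 178, 177, 178]
t=26: [182, 183, 184, 180, 181, 182, 182, 183, 183, 182, 182, 182]
t=27: [182, 182, 181, 184, 183, 183, 182, 182, 182, 183, 183, 183]
t=28: [183, 183, 183, 181, 181, 182, 183, 183, 183, 182, 182, 182]
t=29: [182, 182, 182, 183, 183, 183, 182, 182, 182, 183, 183, 183]
t=30: [183, 183, 182, 182, 182, 182, 183, 183, 182, 182, 182, 182]
t=31: [182, 182, 182, 183, 183, 183, 182, 182, 182, 183, 183, 183]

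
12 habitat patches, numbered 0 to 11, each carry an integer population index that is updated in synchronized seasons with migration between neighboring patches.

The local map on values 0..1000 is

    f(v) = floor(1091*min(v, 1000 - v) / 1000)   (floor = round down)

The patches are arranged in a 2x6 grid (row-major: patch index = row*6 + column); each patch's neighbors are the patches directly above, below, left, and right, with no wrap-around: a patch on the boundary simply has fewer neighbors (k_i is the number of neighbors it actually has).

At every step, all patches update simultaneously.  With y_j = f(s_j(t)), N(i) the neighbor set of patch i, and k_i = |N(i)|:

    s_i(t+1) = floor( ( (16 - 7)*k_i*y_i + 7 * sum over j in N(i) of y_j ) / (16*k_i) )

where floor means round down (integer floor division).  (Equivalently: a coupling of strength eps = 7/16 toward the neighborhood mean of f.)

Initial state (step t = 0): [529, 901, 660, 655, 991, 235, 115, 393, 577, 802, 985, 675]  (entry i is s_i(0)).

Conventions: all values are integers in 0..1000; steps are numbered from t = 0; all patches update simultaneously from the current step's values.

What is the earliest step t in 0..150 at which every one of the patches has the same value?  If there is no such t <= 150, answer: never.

Answer: 26
Key observation: Synchronization is absorbing here: once all patches are equal they stay equal, and step 26 is the first all-equal step.

Derivation:
t=0: [529, 901, 660, 655, 991, 235, 115, 393, 577, 802, 985, 675]  (not all equal)
t=1: [339, 251, 345, 298, 99, 223, 276, 341, 407, 245, 93, 258]  (not all equal)
t=2: [333, 316, 363, 292, 158, 221, 331, 357, 397, 277, 152, 233]  (not all equal)
t=3: [358, 360, 382, 305, 202, 228, 367, 384, 402, 303, 198, 231]  (not all equal)
t=4: [392, 399, 403, 327, 239, 242, 401, 414, 416, 329, 238, 243]  (not all equal)
t=5: [430, 436, 428, 354, 274, 263, 437, 446, 436, 357, 274, 263]  (not all equal)
t=6: [471, 474, 456, 385, 309, 288, 476, 481, 462, 387, 309, 288]  (not all equal)
t=7: [515, 514, 489, 419, 345, 319, 518, 519, 493, 421, 346, 319]  (not all equal)
t=8: [528, 529, 522, 456, 383, 354, 525, 526, 523, 458, 384, 354]  (not all equal)
t=9: [514, 514, 516, 489, 424, 392, 516, 517, 516, 489, 425, 393]  (not all equal)
t=10: [529, 529, 529, 521, 467, 434, 528, 527, 528, 522, 467, 435]  (not all equal)
t=11: [513, 513, 514, 518, 505, 481, 514, 514, 515, 518, 505, 481]  (not all equal)
t=12: [530, 530, 529, 527, 535, 527, 530, 530, 528, 527, 535, 527]  (not all equal)
t=13: [512, 512, 513, 514, 509, 514, 512, 512, 513, 514, 509, 514]  (not all equal)
t=14: [532, 531, 531, 530, 533, 531, 532, 531, 531, 530, 533, 531]  (not all equal)
t=15: [510, 510, 511, 511, 509, 510, 510, 510, 511, 511, 509, 510]  (not all equal)
t=16: [534, 533, 533, 533, 534, 534, 534, 533, 533, 533, 534, 534]  (not all equal)
t=17: [508, 508, 509, 508, 508, 508, 508, 508, 509, 508, 508, 508]  (not all equal)
t=18: [536, 535, 535, 535, 536, 536, 536, 535, 535, 535, 536, 536]  (not all equal)
t=19: [506, 506, 507, 506, 506, 506, 506, 506, 507, 506, 506, 506]  (not all equal)
t=20: [538, 537, 537, 537, 538, 538, 538, 537, 537, 537, 538, 538]  (not all equal)
t=21: [504, 504, 505, 504, 504, 504, 504, 504, 505, 504, 504, 504]  (not all equal)
t=22: [541, 540, 540, 540, 541, 541, 541, 540, 540, 540, 541, 541]  (not all equal)
t=23: [500, 500, 501, 500, 500, 500, 500, 500, 501, 500, 500, 500]  (not all equal)
t=24: [545, 544, 544, 544, 545, 545, 545, 544, 544, 544, 545, 545]  (not all equal)
t=25: [496, 496, 497, 496, 496, 496, 496, 496, 497, 496, 496, 496]  (not all equal)
t=26: [541, 541, 541, 541, 541, 541, 541, 541, 541, 541, 541, 541]  (all equal)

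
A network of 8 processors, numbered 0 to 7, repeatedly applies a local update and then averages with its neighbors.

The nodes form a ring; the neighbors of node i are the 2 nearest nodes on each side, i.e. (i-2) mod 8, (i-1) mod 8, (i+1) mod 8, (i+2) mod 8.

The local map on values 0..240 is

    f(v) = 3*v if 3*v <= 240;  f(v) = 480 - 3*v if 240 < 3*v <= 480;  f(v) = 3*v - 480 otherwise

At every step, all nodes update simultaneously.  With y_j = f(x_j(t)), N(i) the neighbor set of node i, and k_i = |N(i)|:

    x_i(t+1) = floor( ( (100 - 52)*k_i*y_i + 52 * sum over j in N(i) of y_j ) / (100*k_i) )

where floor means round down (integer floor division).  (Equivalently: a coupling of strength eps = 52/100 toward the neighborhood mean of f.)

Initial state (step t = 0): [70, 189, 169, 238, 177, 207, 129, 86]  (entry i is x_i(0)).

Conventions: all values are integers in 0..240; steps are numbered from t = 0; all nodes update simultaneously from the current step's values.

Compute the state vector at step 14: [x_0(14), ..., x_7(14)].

Answer: [135, 143, 101, 124, 110, 159, 149, 179]

Derivation:
t=0: [70, 189, 169, 238, 177, 207, 129, 86]
t=1: [156, 131, 88, 152, 88, 145, 125, 175]
t=2: [64, 80, 147, 84, 154, 72, 91, 53]
t=3: [176, 195, 106, 176, 98, 183, 175, 187]
t=4: [74, 94, 128, 90, 131, 79, 71, 73]
t=5: [200, 192, 139, 181, 140, 208, 201, 218]
t=6: [116, 100, 74, 77, 79, 123, 123, 146]
t=7: [135, 167, 207, 208, 201, 134, 121, 89]
t=8: [99, 84, 114, 116, 121, 115, 119, 140]
t=9: [159, 176, 152, 143, 124, 120, 123, 115]
t=10: [42, 50, 38, 63, 91, 110, 100, 101]
t=11: [141, 150, 142, 171, 181, 169, 172, 163]
t=12: [44, 34, 49, 38, 49, 31, 37, 23]
t=13: [119, 109, 134, 118, 131, 101, 110, 90]
t=14: [135, 143, 101, 124, 110, 159, 149, 179]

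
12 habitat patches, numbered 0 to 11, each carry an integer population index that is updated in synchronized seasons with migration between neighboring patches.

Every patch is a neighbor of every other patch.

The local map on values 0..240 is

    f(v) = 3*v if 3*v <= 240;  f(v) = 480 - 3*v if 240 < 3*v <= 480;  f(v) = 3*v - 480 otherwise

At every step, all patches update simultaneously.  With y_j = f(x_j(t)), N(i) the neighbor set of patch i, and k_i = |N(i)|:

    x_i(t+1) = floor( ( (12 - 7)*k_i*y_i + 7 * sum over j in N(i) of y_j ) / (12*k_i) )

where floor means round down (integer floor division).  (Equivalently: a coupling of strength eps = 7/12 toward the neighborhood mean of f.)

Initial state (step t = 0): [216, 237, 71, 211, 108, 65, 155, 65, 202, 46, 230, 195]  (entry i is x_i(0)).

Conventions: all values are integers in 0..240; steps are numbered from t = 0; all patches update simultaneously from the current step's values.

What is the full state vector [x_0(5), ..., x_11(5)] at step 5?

Simulating step by step:
t=0: [216, 237, 71, 211, 108, 65, 155, 65, 202, 46, 230, 195]
t=1: [162, 185, 178, 156, 157, 171, 106, 171, 146, 151, 177, 139]
t=2: [32, 57, 49, 34, 33, 42, 88, 42, 45, 39, 48, 52]
t=3: [121, 148, 140, 123, 122, 132, 165, 132, 135, 129, 139, 143]
t=4: [90, 60, 69, 88, 89, 78, 53, 78, 75, 81, 70, 66]
t=5: [210, 199, 209, 212, 211, 218, 191, 218, 215, 219, 210, 205]

Answer: [210, 199, 209, 212, 211, 218, 191, 218, 215, 219, 210, 205]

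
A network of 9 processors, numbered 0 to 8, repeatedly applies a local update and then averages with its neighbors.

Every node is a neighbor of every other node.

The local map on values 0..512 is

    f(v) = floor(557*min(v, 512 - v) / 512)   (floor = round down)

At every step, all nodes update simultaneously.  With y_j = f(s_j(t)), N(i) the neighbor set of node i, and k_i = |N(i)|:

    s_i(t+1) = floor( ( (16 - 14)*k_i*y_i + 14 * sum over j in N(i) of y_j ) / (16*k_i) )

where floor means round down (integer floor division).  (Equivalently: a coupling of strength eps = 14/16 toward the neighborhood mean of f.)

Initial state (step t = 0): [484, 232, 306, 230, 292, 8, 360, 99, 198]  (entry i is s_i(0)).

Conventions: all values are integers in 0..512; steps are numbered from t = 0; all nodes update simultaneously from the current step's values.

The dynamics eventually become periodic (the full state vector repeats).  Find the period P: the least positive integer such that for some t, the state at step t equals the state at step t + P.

Simulating step by step:
t=0: [484, 232, 306, 230, 292, 8, 360, 99, 198]
t=1: [163, 166, 166, 166, 166, 163, 165, 164, 166]
t=2: [178, 179, 179, 179, 179, 178, 179, 178, 179]
t=3: [193, 193, 193, 193, 193, 193, 193, 193, 193]
t=4: [209, 209, 209, 209, 209, 209, 209, 209, 209]
t=5: [227, 227, 227, 227, 227, 227, 227, 227, 227]
t=6: [246, 246, 246, 246, 246, 246, 246, 246, 246]
t=7: [267, 267, 267, 267, 267, 267, 267, 267, 267]
t=8: [266, 266, 266, 266, 266, 266, 266, 266, 266]
t=9: [267, 267, 267, 267, 267, 267, 267, 267, 267]

Answer: 2
Key observation: The state at step 7, [267, 267, 267, 267, 267, 267, 267, 267, 267], reappears at step 9 — and no state repeats earlier — so the cycle the system enters has period 2.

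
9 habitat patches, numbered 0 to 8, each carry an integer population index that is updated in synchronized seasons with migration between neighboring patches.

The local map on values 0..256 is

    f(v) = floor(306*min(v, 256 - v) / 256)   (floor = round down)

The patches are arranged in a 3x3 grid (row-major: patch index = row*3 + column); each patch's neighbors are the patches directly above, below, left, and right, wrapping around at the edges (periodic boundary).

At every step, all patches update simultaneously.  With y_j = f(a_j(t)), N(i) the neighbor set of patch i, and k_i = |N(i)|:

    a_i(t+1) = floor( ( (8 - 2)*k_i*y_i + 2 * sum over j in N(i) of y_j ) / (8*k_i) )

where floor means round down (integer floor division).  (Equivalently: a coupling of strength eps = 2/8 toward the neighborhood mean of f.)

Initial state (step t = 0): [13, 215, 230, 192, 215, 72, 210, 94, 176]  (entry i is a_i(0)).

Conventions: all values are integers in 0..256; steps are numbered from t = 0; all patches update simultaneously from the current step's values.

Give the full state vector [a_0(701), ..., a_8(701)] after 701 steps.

Simulating step by step:
t=0: [13, 215, 230, 192, 215, 72, 210, 94, 176]
t=1: [24, 49, 38, 69, 56, 80, 59, 99, 88]
t=2: [36, 59, 51, 77, 71, 89, 73, 107, 99]
t=3: [51, 72, 66, 89, 87, 101, 89, 117, 112]
t=4: [68, 88, 83, 103, 105, 116, 106, 131, 127]
t=5: [89, 107, 103, 121, 125, 134, 126, 143, 145]
t=6: [113, 127, 124, 142, 146, 143, 144, 136, 133]
t=7: [136, 148, 146, 135, 133, 136, 134, 142, 145]
t=8: [141, 131, 132, 144, 144, 141, 143, 136, 133]
t=9: [138, 146, 146, 133, 134, 137, 136, 142, 145]
t=10: [140, 132, 132, 145, 143, 141, 142, 136, 133]
t=11: [138, 146, 146, 133, 136, 137, 137, 142, 145]
t=12: [140, 132, 132, 145, 142, 141, 141, 136, 133]
t=13: [138, 146, 146, 133, 137, 137, 137, 142, 145]
t=14: [140, 132, 132, 145, 141, 141, 141, 136, 133]
t=15: [138, 146, 146, 133, 137, 138, 137, 142, 145]
t=16: [140, 132, 132, 145, 141, 140, 141, 136, 133]
t=17: [138, 146, 146, 133, 137, 138, 137, 142, 145]

Answer: [138, 146, 146, 133, 137, 138, 137, 142, 145]
Key observation: The state at step 15, [138, 146, 146, 133, 137, 138, 137, 142, 145], reappears at step 17: the system is in a cycle of period 2 from step 15 on.  Therefore the state at step 701 equals the state at step 15 + ((701 - 15) mod 2) = 15, which is [138, 146, 146, 133, 137, 138, 137, 142, 145].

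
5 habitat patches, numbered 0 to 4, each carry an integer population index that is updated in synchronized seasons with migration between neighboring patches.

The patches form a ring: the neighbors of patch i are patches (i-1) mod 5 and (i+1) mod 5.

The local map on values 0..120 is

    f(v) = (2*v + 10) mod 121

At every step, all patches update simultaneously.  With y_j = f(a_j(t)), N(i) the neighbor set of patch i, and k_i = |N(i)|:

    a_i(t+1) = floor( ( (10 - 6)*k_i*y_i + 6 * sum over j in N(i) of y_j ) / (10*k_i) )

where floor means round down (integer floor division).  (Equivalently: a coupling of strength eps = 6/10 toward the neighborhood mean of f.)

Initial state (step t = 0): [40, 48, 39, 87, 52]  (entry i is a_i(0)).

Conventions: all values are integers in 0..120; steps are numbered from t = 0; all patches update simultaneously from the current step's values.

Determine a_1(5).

Answer: a_1(5) = 46

Derivation:
t=0: [40, 48, 39, 87, 52]
t=1: [102, 95, 85, 85, 91]
t=2: [82, 77, 65, 62, 74]
t=3: [45, 38, 24, 22, 34]
t=4: [89, 81, 65, 62, 77]
t=5: [55, 46, 26, 23, 41]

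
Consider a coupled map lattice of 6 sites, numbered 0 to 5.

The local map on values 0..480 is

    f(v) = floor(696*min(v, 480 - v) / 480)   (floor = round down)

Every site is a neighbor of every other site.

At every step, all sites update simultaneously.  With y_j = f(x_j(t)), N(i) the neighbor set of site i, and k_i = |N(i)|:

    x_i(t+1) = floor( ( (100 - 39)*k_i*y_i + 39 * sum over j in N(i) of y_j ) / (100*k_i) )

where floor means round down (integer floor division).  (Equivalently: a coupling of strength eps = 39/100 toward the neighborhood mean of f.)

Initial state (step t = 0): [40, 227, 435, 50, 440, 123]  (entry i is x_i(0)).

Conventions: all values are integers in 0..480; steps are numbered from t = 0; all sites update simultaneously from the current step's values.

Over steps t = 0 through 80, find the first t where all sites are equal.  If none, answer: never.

Answer: 27
Key observation: Synchronization is absorbing here: once all sites are equal they stay equal, and step 27 is the first all-equal step.

Derivation:
t=0: [40, 227, 435, 50, 440, 123]  (not all equal)
t=1: [90, 234, 93, 97, 90, 153]  (not all equal)
t=2: [154, 265, 156, 159, 154, 202]  (not all equal)
t=3: [236, 282, 237, 239, 236, 272]  (not all equal)
t=4: [334, 305, 335, 337, 334, 313]  (not all equal)
t=5: [216, 238, 215, 214, 216, 232]  (not all equal)
t=6: [316, 333, 315, 315, 316, 329]  (not all equal)
t=7: [233, 221, 235, 235, 233, 223]  (not all equal)
t=8: [335, 326, 336, 336, 335, 327]  (not all equal)
t=9: [211, 218, 210, 210, 211, 217]  (not all equal)
t=10: [306, 312, 305, 305, 306, 311]  (not all equal)
t=11: [250, 246, 251, 251, 250, 247]  (not all equal)
t=12: [333, 336, 333, 333, 333, 335]  (not all equal)
t=13: [212, 209, 212, 212, 212, 210]  (not all equal)
t=14: [306, 304, 306, 306, 306, 304]  (not all equal)
t=15: [252, 254, 252, 252, 252, 254]  (not all equal)
t=16: [329, 327, 329, 329, 329, 327]  (not all equal)
t=17: [218, 220, 218, 218, 218, 220]  (not all equal)
t=18: [316, 318, 316, 316, 316, 318]  (not all equal)
t=19: [236, 234, 236, 236, 236, 234]  (not all equal)
t=20: [341, 339, 341, 341, 341, 339]  (not all equal)
t=21: [201, 203, 201, 201, 201, 203]  (not all equal)
t=22: [291, 293, 291, 291, 291, 293]  (not all equal)
t=23: [273, 271, 273, 273, 273, 271]  (not all equal)
t=24: [300, 302, 300, 300, 300, 302]  (not all equal)
t=25: [260, 258, 260, 260, 260, 258]  (not all equal)
t=26: [319, 320, 319, 319, 319, 320]  (not all equal)
t=27: [232, 232, 232, 232, 232, 232]  (all equal)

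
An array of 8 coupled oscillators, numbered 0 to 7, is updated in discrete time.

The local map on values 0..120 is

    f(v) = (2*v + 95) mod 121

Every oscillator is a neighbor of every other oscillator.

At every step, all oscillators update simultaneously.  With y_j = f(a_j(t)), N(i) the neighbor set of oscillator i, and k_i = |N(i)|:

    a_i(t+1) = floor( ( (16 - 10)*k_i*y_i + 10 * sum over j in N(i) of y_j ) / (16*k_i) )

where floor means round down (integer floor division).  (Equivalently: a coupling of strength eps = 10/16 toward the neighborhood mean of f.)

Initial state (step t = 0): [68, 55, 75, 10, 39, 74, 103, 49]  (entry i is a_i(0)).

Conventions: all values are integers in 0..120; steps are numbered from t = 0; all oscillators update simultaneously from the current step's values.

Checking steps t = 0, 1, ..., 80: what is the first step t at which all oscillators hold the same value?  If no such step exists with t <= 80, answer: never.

Answer: 11
Key observation: Synchronization is absorbing here: once all oscillators are equal they stay equal, and step 11 is the first all-equal step.

Derivation:
t=0: [68, 55, 75, 10, 39, 74, 103, 49]  (not all equal)
t=1: [75, 68, 45, 77, 59, 44, 61, 64]  (not all equal)
t=2: [48, 79, 66, 49, 74, 65, 75, 77]  (not all equal)
t=3: [53, 36, 63, 53, 33, 63, 34, 35]  (not all equal)
t=4: [70, 60, 76, 70, 58, 76, 59, 60]  (not all equal)
t=5: [86, 81, 55, 86, 80, 55, 80, 81]  (not all equal)
t=6: [31, 28, 48, 31, 28, 48, 28, 28]  (not all equal)
t=7: [39, 38, 49, 39, 38, 49, 38, 38]  (not all equal)
t=8: [54, 54, 60, 54, 54, 60, 54, 54]  (not all equal)
t=9: [84, 84, 87, 84, 84, 87, 84, 84]  (not all equal)
t=10: [22, 22, 23, 22, 22, 23, 22, 22]  (not all equal)
t=11: [18, 18, 18, 18, 18, 18, 18, 18]  (all equal)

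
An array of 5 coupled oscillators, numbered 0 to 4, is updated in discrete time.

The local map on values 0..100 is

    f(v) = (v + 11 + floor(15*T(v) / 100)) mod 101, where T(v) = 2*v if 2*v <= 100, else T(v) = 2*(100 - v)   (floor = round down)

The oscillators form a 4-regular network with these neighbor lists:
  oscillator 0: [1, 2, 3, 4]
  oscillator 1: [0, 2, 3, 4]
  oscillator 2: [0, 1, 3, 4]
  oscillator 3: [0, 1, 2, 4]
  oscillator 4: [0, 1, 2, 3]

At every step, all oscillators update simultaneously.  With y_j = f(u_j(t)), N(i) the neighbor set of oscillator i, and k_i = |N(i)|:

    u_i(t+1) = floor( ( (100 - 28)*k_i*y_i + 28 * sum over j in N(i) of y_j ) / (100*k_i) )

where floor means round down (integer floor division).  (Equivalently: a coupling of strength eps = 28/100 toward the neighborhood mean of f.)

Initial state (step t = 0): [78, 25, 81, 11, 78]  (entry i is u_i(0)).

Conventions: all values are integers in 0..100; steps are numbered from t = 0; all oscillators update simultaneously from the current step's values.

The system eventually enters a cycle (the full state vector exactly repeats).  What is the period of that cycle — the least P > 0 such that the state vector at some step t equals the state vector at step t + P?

Answer: 6
Key observation: The state at step 64, [83, 83, 83, 83, 83], reappears at step 70 — and no state repeats earlier — so the cycle the system enters has period 6.

Derivation:
t=0: [78, 25, 81, 11, 78]
t=1: [86, 52, 87, 41, 86]
t=2: [9, 59, 9, 51, 9]
t=3: [29, 68, 29, 65, 29]
t=4: [53, 79, 53, 78, 53]
t=5: [80, 92, 80, 91, 80]
t=6: [83, 23, 83, 22, 83]
t=7: [90, 52, 90, 51, 90]
t=8: [13, 61, 13, 60, 13]
t=9: [34, 71, 34, 71, 34]
t=10: [59, 82, 59, 82, 59]
t=11: [84, 94, 84, 94, 84]
t=12: [85, 24, 85, 24, 85]
t=13: [91, 54, 91, 54, 91]
t=14: [13, 62, 13, 62, 13]
t=15: [34, 72, 34, 72, 34]
t=16: [60, 83, 60, 83, 60]
t=17: [85, 95, 85, 95, 85]
t=18: [86, 25, 86, 25, 86]
t=19: [6, 33, 6, 33, 6]
t=20: [22, 45, 22, 45, 22]
t=21: [43, 62, 43, 62, 43]
t=22: [68, 80, 68, 80, 68]
t=23: [89, 95, 89, 95, 89]
t=24: [2, 5, 2, 5, 2]
t=25: [13, 16, 13, 16, 13]
t=26: [27, 30, 27, 30, 27]
t=27: [46, 49, 46, 49, 46]
t=28: [70, 73, 70, 73, 70]
t=29: [90, 91, 90, 91, 90]
t=30: [3, 3, 3, 3, 3]
t=31: [14, 14, 14, 14, 14]
t=32: [29, 29, 29, 29, 29]
t=33: [48, 48, 48, 48, 48]
t=34: [73, 73, 73, 73, 73]
t=35: [92, 92, 92, 92, 92]
t=36: [4, 4, 4, 4, 4]
t=37: [16, 16, 16, 16, 16]
t=38: [31, 31, 31, 31, 31]
t=39: [51, 51, 51, 51, 51]
t=40: [76, 76, 76, 76, 76]
t=41: [94, 94, 94, 94, 94]
t=42: [5, 5, 5, 5, 5]
t=43: [17, 17, 17, 17, 17]
t=44: [33, 33, 33, 33, 33]
t=45: [53, 53, 53, 53, 53]
t=46: [78, 78, 78, 78, 78]
t=47: [95, 95, 95, 95, 95]
t=48: [6, 6, 6, 6, 6]
t=49: [18, 18, 18, 18, 18]
t=50: [34, 34, 34, 34, 34]
t=51: [55, 55, 55, 55, 55]
t=52: [79, 79, 79, 79, 79]
t=53: [96, 96, 96, 96, 96]
t=54: [7, 7, 7, 7, 7]
t=55: [20, 20, 20, 20, 20]
t=56: [37, 37, 37, 37, 37]
t=57: [59, 59, 59, 59, 59]
t=58: [82, 82, 82, 82, 82]
t=59: [98, 98, 98, 98, 98]
t=60: [8, 8, 8, 8, 8]
t=61: [21, 21, 21, 21, 21]
t=62: [38, 38, 38, 38, 38]
t=63: [60, 60, 60, 60, 60]
t=64: [83, 83, 83, 83, 83]
t=65: [99, 99, 99, 99, 99]
t=66: [9, 9, 9, 9, 9]
t=67: [22, 22, 22, 22, 22]
t=68: [39, 39, 39, 39, 39]
t=69: [61, 61, 61, 61, 61]
t=70: [83, 83, 83, 83, 83]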